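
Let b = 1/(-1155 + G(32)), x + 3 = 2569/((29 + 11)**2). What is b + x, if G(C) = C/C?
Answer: -1288087/923200 ≈ -1.3952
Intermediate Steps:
G(C) = 1
x = -2231/1600 (x = -3 + 2569/((29 + 11)**2) = -3 + 2569/(40**2) = -3 + 2569/1600 = -2231/1600 ≈ -1.3944)
b = -1/1154 (b = 1/(-1155 + 1) = 1/(-1154) = -1/1154 ≈ -0.00086655)
b + x = -1/1154 - 2231/1600 = -1288087/923200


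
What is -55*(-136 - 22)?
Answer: 8690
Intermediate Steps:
-55*(-136 - 22) = -55*(-158) = 8690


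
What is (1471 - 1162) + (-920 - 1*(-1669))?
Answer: 1058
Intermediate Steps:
(1471 - 1162) + (-920 - 1*(-1669)) = 309 + (-920 + 1669) = 309 + 749 = 1058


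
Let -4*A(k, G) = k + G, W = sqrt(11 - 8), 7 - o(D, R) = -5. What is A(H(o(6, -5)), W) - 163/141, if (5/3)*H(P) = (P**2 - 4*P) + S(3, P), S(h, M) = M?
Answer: -12236/705 - sqrt(3)/4 ≈ -17.789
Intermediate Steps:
o(D, R) = 12 (o(D, R) = 7 - 1*(-5) = 7 + 5 = 12)
H(P) = -9*P/5 + 3*P**2/5 (H(P) = 3*((P**2 - 4*P) + P)/5 = 3*(P**2 - 3*P)/5 = -9*P/5 + 3*P**2/5)
W = sqrt(3) ≈ 1.7320
A(k, G) = -G/4 - k/4 (A(k, G) = -(k + G)/4 = -(G + k)/4 = -G/4 - k/4)
A(H(o(6, -5)), W) - 163/141 = (-sqrt(3)/4 - 3*12*(-3 + 12)/20) - 163/141 = (-sqrt(3)/4 - 3*12*9/20) - 163/141 = (-sqrt(3)/4 - 1/4*324/5) - 1*163/141 = (-sqrt(3)/4 - 81/5) - 163/141 = (-81/5 - sqrt(3)/4) - 163/141 = -12236/705 - sqrt(3)/4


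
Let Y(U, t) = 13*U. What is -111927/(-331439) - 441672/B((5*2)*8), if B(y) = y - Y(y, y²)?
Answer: 6103948997/13257560 ≈ 460.41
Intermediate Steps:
B(y) = -12*y (B(y) = y - 13*y = -12*y)
-111927/(-331439) - 441672/B((5*2)*8) = -111927/(-331439) - 441672/((-12*5*2*8)) = -111927*(-1/331439) - 441672/((-120*8)) = 111927/331439 - 441672/((-12*80)) = 111927/331439 - 441672/(-960) = 111927/331439 - 441672*(-1/960) = 111927/331439 + 18403/40 = 6103948997/13257560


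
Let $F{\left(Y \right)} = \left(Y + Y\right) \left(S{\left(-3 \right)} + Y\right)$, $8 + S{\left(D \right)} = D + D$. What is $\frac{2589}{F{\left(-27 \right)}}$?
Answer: $\frac{863}{738} \approx 1.1694$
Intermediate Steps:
$S{\left(D \right)} = -8 + 2 D$ ($S{\left(D \right)} = -8 + \left(D + D\right) = -8 + 2 D$)
$F{\left(Y \right)} = 2 Y \left(-14 + Y\right)$ ($F{\left(Y \right)} = \left(Y + Y\right) \left(\left(-8 + 2 \left(-3\right)\right) + Y\right) = 2 Y \left(\left(-8 - 6\right) + Y\right) = 2 Y \left(-14 + Y\right)$)
$\frac{2589}{F{\left(-27 \right)}} = \frac{2589}{2 \left(-27\right) \left(-14 - 27\right)} = \frac{2589}{2 \left(-27\right) \left(-41\right)} = \frac{2589}{2214} = 2589 \cdot \frac{1}{2214} = \frac{863}{738}$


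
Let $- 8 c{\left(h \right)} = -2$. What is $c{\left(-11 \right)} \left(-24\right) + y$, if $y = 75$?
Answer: $69$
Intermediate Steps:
$c{\left(h \right)} = \frac{1}{4}$ ($c{\left(h \right)} = \left(- \frac{1}{8}\right) \left(-2\right) = \frac{1}{4}$)
$c{\left(-11 \right)} \left(-24\right) + y = \frac{1}{4} \left(-24\right) + 75 = -6 + 75 = 69$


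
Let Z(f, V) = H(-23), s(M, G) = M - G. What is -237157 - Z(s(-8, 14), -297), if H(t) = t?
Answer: -237134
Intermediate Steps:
Z(f, V) = -23
-237157 - Z(s(-8, 14), -297) = -237157 - 1*(-23) = -237157 + 23 = -237134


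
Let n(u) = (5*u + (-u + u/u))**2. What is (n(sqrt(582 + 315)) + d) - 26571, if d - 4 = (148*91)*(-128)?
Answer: -1736118 + 8*sqrt(897) ≈ -1.7359e+6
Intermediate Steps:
d = -1723900 (d = 4 + (148*91)*(-128) = 4 + 13468*(-128) = 4 - 1723904 = -1723900)
n(u) = (1 + 4*u)**2 (n(u) = (5*u + (-u + 1))**2 = (5*u + (1 - u))**2 = (1 + 4*u)**2)
(n(sqrt(582 + 315)) + d) - 26571 = ((1 + 4*sqrt(582 + 315))**2 - 1723900) - 26571 = ((1 + 4*sqrt(897))**2 - 1723900) - 26571 = (-1723900 + (1 + 4*sqrt(897))**2) - 26571 = -1750471 + (1 + 4*sqrt(897))**2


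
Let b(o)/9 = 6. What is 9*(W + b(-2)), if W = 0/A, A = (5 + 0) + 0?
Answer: 486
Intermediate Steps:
A = 5 (A = 5 + 0 = 5)
b(o) = 54 (b(o) = 9*6 = 54)
W = 0 (W = 0/5 = 0*(⅕) = 0)
9*(W + b(-2)) = 9*(0 + 54) = 9*54 = 486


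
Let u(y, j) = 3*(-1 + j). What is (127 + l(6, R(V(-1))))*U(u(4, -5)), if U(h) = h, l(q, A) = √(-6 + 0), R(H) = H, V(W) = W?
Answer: -2286 - 18*I*√6 ≈ -2286.0 - 44.091*I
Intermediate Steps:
u(y, j) = -3 + 3*j
l(q, A) = I*√6 (l(q, A) = √(-6) = I*√6)
(127 + l(6, R(V(-1))))*U(u(4, -5)) = (127 + I*√6)*(-3 + 3*(-5)) = (127 + I*√6)*(-3 - 15) = (127 + I*√6)*(-18) = -2286 - 18*I*√6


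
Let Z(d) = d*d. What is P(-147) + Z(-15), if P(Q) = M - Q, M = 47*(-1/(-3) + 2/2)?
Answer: 1304/3 ≈ 434.67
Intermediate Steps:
Z(d) = d**2
M = 188/3 (M = 47*(-1*(-1/3) + 2*(1/2)) = 47*(1/3 + 1) = 47*(4/3) = 188/3 ≈ 62.667)
P(Q) = 188/3 - Q
P(-147) + Z(-15) = (188/3 - 1*(-147)) + (-15)**2 = (188/3 + 147) + 225 = 629/3 + 225 = 1304/3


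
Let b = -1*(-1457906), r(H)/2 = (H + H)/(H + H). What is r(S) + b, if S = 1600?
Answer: 1457908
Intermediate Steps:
r(H) = 2 (r(H) = 2*((H + H)/(H + H)) = 2*((2*H)/((2*H))) = 2*((2*H)*(1/(2*H))) = 2*1 = 2)
b = 1457906
r(S) + b = 2 + 1457906 = 1457908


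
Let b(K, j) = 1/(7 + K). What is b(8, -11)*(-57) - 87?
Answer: -454/5 ≈ -90.800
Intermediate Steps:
b(8, -11)*(-57) - 87 = -57/(7 + 8) - 87 = -57/15 - 87 = (1/15)*(-57) - 87 = -19/5 - 87 = -454/5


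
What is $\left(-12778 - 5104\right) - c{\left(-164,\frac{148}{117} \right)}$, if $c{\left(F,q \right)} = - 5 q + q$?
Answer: $- \frac{2091602}{117} \approx -17877.0$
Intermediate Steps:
$c{\left(F,q \right)} = - 4 q$
$\left(-12778 - 5104\right) - c{\left(-164,\frac{148}{117} \right)} = \left(-12778 - 5104\right) - - 4 \cdot \frac{148}{117} = -17882 - - 4 \cdot 148 \cdot \frac{1}{117} = -17882 - \left(-4\right) \frac{148}{117} = -17882 - - \frac{592}{117} = -17882 + \frac{592}{117} = - \frac{2091602}{117}$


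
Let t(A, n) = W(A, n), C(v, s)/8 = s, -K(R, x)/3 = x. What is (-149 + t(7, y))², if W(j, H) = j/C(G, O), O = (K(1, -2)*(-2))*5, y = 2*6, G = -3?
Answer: 5116111729/230400 ≈ 22205.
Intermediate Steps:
K(R, x) = -3*x
y = 12
O = -60 (O = (-3*(-2)*(-2))*5 = (6*(-2))*5 = -12*5 = -60)
C(v, s) = 8*s
W(j, H) = -j/480 (W(j, H) = j/((8*(-60))) = j/(-480) = j*(-1/480) = -j/480)
t(A, n) = -A/480
(-149 + t(7, y))² = (-149 - 1/480*7)² = (-149 - 7/480)² = (-71527/480)² = 5116111729/230400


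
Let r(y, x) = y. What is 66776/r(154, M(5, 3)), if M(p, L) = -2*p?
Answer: 33388/77 ≈ 433.61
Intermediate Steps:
66776/r(154, M(5, 3)) = 66776/154 = 66776*(1/154) = 33388/77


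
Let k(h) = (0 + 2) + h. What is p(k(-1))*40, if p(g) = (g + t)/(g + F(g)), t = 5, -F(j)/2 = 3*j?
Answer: -48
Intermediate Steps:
F(j) = -6*j
k(h) = 2 + h
p(g) = -(5 + g)/(5*g) (p(g) = (g + 5)/(g - 6*g) = (5 + g)/((-5*g)) = (5 + g)*(-1/(5*g)) = -(5 + g)/(5*g))
p(k(-1))*40 = ((-5 - (2 - 1))/(5*(2 - 1)))*40 = ((1/5)*(-5 - 1*1)/1)*40 = ((1/5)*1*(-5 - 1))*40 = ((1/5)*1*(-6))*40 = -6/5*40 = -48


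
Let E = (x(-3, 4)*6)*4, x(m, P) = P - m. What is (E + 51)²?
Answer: 47961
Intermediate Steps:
E = 168 (E = ((4 - 1*(-3))*6)*4 = ((4 + 3)*6)*4 = (7*6)*4 = 42*4 = 168)
(E + 51)² = (168 + 51)² = 219² = 47961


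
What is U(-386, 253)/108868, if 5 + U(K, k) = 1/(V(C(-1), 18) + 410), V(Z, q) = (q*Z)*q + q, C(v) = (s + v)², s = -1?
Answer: -507/11040496 ≈ -4.5922e-5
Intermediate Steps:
C(v) = (-1 + v)²
V(Z, q) = q + Z*q² (V(Z, q) = (Z*q)*q + q = Z*q² + q = q + Z*q²)
U(K, k) = -8619/1724 (U(K, k) = -5 + 1/(18*(1 + (-1 - 1)²*18) + 410) = -5 + 1/(18*(1 + (-2)²*18) + 410) = -5 + 1/(18*(1 + 4*18) + 410) = -5 + 1/(18*(1 + 72) + 410) = -5 + 1/(18*73 + 410) = -5 + 1/(1314 + 410) = -5 + 1/1724 = -8619/1724)
U(-386, 253)/108868 = -8619/1724/108868 = -8619/1724*1/108868 = -507/11040496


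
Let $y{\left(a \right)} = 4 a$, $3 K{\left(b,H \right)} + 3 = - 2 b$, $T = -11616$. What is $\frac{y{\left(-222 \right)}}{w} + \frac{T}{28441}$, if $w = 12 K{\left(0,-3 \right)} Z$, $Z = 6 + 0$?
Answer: $\frac{1017469}{85323} \approx 11.925$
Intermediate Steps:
$Z = 6$
$K{\left(b,H \right)} = -1 - \frac{2 b}{3}$ ($K{\left(b,H \right)} = -1 + \frac{\left(-2\right) b}{3} = -1 - \frac{2 b}{3}$)
$w = -72$ ($w = 12 \left(-1 - 0\right) 6 = 12 \left(-1 + 0\right) 6 = 12 \left(-1\right) 6 = \left(-12\right) 6 = -72$)
$\frac{y{\left(-222 \right)}}{w} + \frac{T}{28441} = \frac{4 \left(-222\right)}{-72} - \frac{11616}{28441} = \left(-888\right) \left(- \frac{1}{72}\right) - \frac{11616}{28441} = \frac{37}{3} - \frac{11616}{28441} = \frac{1017469}{85323}$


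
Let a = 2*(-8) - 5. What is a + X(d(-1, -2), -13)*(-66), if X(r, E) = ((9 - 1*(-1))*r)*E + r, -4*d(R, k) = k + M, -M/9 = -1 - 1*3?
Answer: -72390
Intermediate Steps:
M = 36 (M = -9*(-1 - 1*3) = -9*(-1 - 3) = -9*(-4) = 36)
d(R, k) = -9 - k/4 (d(R, k) = -(k + 36)/4 = -(36 + k)/4 = -9 - k/4)
a = -21 (a = -16 - 5 = -21)
X(r, E) = r + 10*E*r (X(r, E) = ((9 + 1)*r)*E + r = (10*r)*E + r = 10*E*r + r = r + 10*E*r)
a + X(d(-1, -2), -13)*(-66) = -21 + ((-9 - 1/4*(-2))*(1 + 10*(-13)))*(-66) = -21 + ((-9 + 1/2)*(1 - 130))*(-66) = -21 - 17/2*(-129)*(-66) = -21 + (2193/2)*(-66) = -21 - 72369 = -72390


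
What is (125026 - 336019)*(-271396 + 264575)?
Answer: 1439183253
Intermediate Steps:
(125026 - 336019)*(-271396 + 264575) = -210993*(-6821) = 1439183253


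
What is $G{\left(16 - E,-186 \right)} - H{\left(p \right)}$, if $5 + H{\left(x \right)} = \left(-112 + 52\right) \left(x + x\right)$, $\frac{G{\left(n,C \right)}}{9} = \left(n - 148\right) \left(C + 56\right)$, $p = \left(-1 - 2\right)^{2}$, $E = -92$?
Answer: $47885$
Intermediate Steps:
$p = 9$ ($p = \left(-3\right)^{2} = 9$)
$G{\left(n,C \right)} = 9 \left(-148 + n\right) \left(56 + C\right)$ ($G{\left(n,C \right)} = 9 \left(n - 148\right) \left(C + 56\right) = 9 \left(-148 + n\right) \left(56 + C\right)$)
$H{\left(x \right)} = -5 - 120 x$ ($H{\left(x \right)} = -5 + \left(-112 + 52\right) \left(x + x\right) = -5 - 60 \cdot 2 x = -5 - 120 x$)
$G{\left(16 - E,-186 \right)} - H{\left(p \right)} = \left(-74592 - -247752 + 504 \left(16 - -92\right) + 9 \left(-186\right) \left(16 - -92\right)\right) - \left(-5 - 1080\right) = \left(-74592 + 247752 + 504 \left(16 + 92\right) + 9 \left(-186\right) \left(16 + 92\right)\right) - \left(-5 - 1080\right) = \left(-74592 + 247752 + 504 \cdot 108 + 9 \left(-186\right) 108\right) - -1085 = \left(-74592 + 247752 + 54432 - 180792\right) + 1085 = 46800 + 1085 = 47885$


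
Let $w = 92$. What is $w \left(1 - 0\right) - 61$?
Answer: $31$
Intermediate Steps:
$w \left(1 - 0\right) - 61 = 92 \left(1 - 0\right) - 61 = 92 \left(1 + 0\right) - 61 = 92 \cdot 1 - 61 = 92 - 61 = 31$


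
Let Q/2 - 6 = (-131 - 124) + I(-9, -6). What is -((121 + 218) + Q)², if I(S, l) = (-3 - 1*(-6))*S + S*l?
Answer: -11025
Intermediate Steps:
I(S, l) = 3*S + S*l (I(S, l) = (-3 + 6)*S + S*l = 3*S + S*l)
Q = -444 (Q = 12 + 2*((-131 - 124) - 9*(3 - 6)) = 12 + 2*(-255 - 9*(-3)) = 12 + 2*(-255 + 27) = 12 + 2*(-228) = 12 - 456 = -444)
-((121 + 218) + Q)² = -((121 + 218) - 444)² = -(339 - 444)² = -1*(-105)² = -1*11025 = -11025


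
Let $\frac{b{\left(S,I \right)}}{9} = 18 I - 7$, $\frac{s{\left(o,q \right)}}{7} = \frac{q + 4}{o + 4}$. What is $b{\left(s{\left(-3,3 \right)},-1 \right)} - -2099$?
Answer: $1874$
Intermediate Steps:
$s{\left(o,q \right)} = \frac{7 \left(4 + q\right)}{4 + o}$ ($s{\left(o,q \right)} = 7 \frac{q + 4}{o + 4} = 7 \frac{4 + q}{4 + o} = \frac{7 \left(4 + q\right)}{4 + o}$)
$b{\left(S,I \right)} = -63 + 162 I$ ($b{\left(S,I \right)} = 9 \left(18 I - 7\right) = 9 \left(-7 + 18 I\right) = -63 + 162 I$)
$b{\left(s{\left(-3,3 \right)},-1 \right)} - -2099 = \left(-63 + 162 \left(-1\right)\right) - -2099 = \left(-63 - 162\right) + 2099 = -225 + 2099 = 1874$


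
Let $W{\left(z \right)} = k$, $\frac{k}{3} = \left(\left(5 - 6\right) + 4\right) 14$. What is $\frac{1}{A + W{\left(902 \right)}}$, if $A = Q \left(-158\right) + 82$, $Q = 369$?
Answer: $- \frac{1}{58094} \approx -1.7213 \cdot 10^{-5}$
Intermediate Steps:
$k = 126$ ($k = 3 \left(\left(5 - 6\right) + 4\right) 14 = 3 \left(-1 + 4\right) 14 = 3 \cdot 3 \cdot 14 = 3 \cdot 42 = 126$)
$W{\left(z \right)} = 126$
$A = -58220$ ($A = 369 \left(-158\right) + 82 = -58302 + 82 = -58220$)
$\frac{1}{A + W{\left(902 \right)}} = \frac{1}{-58220 + 126} = \frac{1}{-58094} = - \frac{1}{58094}$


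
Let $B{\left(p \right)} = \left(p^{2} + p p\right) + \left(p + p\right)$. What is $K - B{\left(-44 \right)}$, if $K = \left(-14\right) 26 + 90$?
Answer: $-4058$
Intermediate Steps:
$K = -274$ ($K = -364 + 90 = -274$)
$B{\left(p \right)} = 2 p + 2 p^{2}$ ($B{\left(p \right)} = \left(p^{2} + p^{2}\right) + 2 p = 2 p^{2} + 2 p = 2 p + 2 p^{2}$)
$K - B{\left(-44 \right)} = -274 - 2 \left(-44\right) \left(1 - 44\right) = -274 - 2 \left(-44\right) \left(-43\right) = -274 - 3784 = -4058$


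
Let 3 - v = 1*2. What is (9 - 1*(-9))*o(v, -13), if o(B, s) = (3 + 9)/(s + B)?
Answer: -18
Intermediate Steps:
v = 1 (v = 3 - 2 = 1)
o(B, s) = 12/(B + s)
(9 - 1*(-9))*o(v, -13) = (9 - 1*(-9))*(12/(1 - 13)) = (9 + 9)*(12/(-12)) = 18*(12*(-1/12)) = 18*(-1) = -18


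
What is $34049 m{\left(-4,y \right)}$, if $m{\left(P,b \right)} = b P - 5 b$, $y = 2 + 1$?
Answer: $-919323$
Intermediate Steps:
$y = 3$
$m{\left(P,b \right)} = - 5 b + P b$ ($m{\left(P,b \right)} = P b - 5 b = - 5 b + P b$)
$34049 m{\left(-4,y \right)} = 34049 \cdot 3 \left(-5 - 4\right) = 34049 \cdot 3 \left(-9\right) = 34049 \left(-27\right) = -919323$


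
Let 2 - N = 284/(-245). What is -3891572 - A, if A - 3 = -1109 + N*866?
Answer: -953834454/245 ≈ -3.8932e+6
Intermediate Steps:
N = 774/245 (N = 2 - 284/(-245) = 2 - 284*(-1)/245 = 2 - 1*(-284/245) = 2 + 284/245 = 774/245 ≈ 3.1592)
A = 399314/245 (A = 3 + (-1109 + (774/245)*866) = 3 + (-1109 + 670284/245) = 3 + 398579/245 = 399314/245 ≈ 1629.9)
-3891572 - A = -3891572 - 1*399314/245 = -3891572 - 399314/245 = -953834454/245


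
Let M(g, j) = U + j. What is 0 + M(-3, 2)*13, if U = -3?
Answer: -13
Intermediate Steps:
M(g, j) = -3 + j
0 + M(-3, 2)*13 = 0 + (-3 + 2)*13 = 0 - 1*13 = 0 - 13 = -13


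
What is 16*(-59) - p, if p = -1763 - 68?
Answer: 887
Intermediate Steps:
p = -1831
16*(-59) - p = 16*(-59) - 1*(-1831) = -944 + 1831 = 887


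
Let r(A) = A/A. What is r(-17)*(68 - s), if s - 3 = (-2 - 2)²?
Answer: 49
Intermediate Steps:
s = 19 (s = 3 + (-2 - 2)² = 3 + (-4)² = 3 + 16 = 19)
r(A) = 1
r(-17)*(68 - s) = 1*(68 - 1*19) = 1*(68 - 19) = 1*49 = 49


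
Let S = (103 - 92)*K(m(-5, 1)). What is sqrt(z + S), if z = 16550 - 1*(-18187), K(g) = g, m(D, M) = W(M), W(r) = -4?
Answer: sqrt(34693) ≈ 186.26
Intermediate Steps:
m(D, M) = -4
S = -44 (S = (103 - 92)*(-4) = 11*(-4) = -44)
z = 34737 (z = 16550 + 18187 = 34737)
sqrt(z + S) = sqrt(34737 - 44) = sqrt(34693)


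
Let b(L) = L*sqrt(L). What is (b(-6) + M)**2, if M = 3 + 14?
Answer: 73 - 204*I*sqrt(6) ≈ 73.0 - 499.7*I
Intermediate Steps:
b(L) = L**(3/2)
M = 17
(b(-6) + M)**2 = ((-6)**(3/2) + 17)**2 = (-6*I*sqrt(6) + 17)**2 = (17 - 6*I*sqrt(6))**2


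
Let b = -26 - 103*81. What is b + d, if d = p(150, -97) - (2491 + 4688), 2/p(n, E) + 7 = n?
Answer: -2223362/143 ≈ -15548.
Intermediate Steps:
p(n, E) = 2/(-7 + n)
b = -8369 (b = -26 - 8343 = -8369)
d = -1026595/143 (d = 2/(-7 + 150) - (2491 + 4688) = 2/143 - 1*7179 = 2*(1/143) - 7179 = 2/143 - 7179 = -1026595/143 ≈ -7179.0)
b + d = -8369 - 1026595/143 = -2223362/143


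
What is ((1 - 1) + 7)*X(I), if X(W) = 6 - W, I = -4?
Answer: 70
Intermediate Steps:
((1 - 1) + 7)*X(I) = ((1 - 1) + 7)*(6 - 1*(-4)) = (0 + 7)*(6 + 4) = 7*10 = 70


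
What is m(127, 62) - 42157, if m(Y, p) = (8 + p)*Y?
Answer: -33267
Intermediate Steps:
m(Y, p) = Y*(8 + p)
m(127, 62) - 42157 = 127*(8 + 62) - 42157 = 127*70 - 42157 = 8890 - 42157 = -33267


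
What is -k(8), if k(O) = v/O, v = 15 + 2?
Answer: -17/8 ≈ -2.1250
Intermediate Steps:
v = 17
k(O) = 17/O
-k(8) = -17/8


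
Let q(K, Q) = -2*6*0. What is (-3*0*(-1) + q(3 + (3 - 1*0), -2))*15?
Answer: 0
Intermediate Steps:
q(K, Q) = 0 (q(K, Q) = -12*0 = 0)
(-3*0*(-1) + q(3 + (3 - 1*0), -2))*15 = (-3*0*(-1) + 0)*15 = (0*(-1) + 0)*15 = (0 + 0)*15 = 0*15 = 0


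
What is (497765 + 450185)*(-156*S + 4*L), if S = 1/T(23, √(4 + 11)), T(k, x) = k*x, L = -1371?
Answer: -5198557800 - 9858680*√15/23 ≈ -5.2002e+9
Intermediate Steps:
S = √15/345 (S = 1/(23*√(4 + 11)) = 1/(23*√15) = √15/345 ≈ 0.011226)
(497765 + 450185)*(-156*S + 4*L) = (497765 + 450185)*(-52*√15/115 + 4*(-1371)) = 947950*(-52*√15/115 - 5484) = 947950*(-5484 - 52*√15/115) = -5198557800 - 9858680*√15/23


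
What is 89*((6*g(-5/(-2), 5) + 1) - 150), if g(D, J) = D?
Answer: -11926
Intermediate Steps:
89*((6*g(-5/(-2), 5) + 1) - 150) = 89*((6*(-5/(-2)) + 1) - 150) = 89*((6*(-5*(-½)) + 1) - 150) = 89*((6*(5/2) + 1) - 150) = 89*((15 + 1) - 150) = 89*(16 - 150) = 89*(-134) = -11926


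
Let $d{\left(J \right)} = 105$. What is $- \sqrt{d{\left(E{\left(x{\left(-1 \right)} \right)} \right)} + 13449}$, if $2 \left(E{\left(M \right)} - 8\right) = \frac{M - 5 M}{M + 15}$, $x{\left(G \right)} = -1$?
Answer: $- 3 \sqrt{1506} \approx -116.42$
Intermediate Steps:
$E{\left(M \right)} = 8 - \frac{2 M}{15 + M}$ ($E{\left(M \right)} = 8 + \frac{\left(M - 5 M\right) \frac{1}{M + 15}}{2} = 8 + \frac{- 4 M \frac{1}{15 + M}}{2} = 8 + \frac{\left(-4\right) M \frac{1}{15 + M}}{2} = 8 - \frac{2 M}{15 + M}$)
$- \sqrt{d{\left(E{\left(x{\left(-1 \right)} \right)} \right)} + 13449} = - \sqrt{105 + 13449} = - \sqrt{13554} = - 3 \sqrt{1506}$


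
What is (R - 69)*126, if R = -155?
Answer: -28224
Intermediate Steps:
(R - 69)*126 = (-155 - 69)*126 = -224*126 = -28224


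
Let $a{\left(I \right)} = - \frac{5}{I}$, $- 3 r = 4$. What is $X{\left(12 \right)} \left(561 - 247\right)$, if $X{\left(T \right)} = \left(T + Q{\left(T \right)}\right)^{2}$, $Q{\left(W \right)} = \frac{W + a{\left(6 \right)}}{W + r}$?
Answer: $\frac{109464325}{2048} \approx 53449.0$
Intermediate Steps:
$r = - \frac{4}{3}$ ($r = \left(- \frac{1}{3}\right) 4 = - \frac{4}{3} \approx -1.3333$)
$Q{\left(W \right)} = \frac{- \frac{5}{6} + W}{- \frac{4}{3} + W}$ ($Q{\left(W \right)} = \frac{W - \frac{5}{6}}{W - \frac{4}{3}} = \frac{W - \frac{5}{6}}{- \frac{4}{3} + W} = \frac{- \frac{5}{6} + W}{- \frac{4}{3} + W}$)
$X{\left(T \right)} = \left(T + \frac{-5 + 6 T}{2 \left(-4 + 3 T\right)}\right)^{2}$
$X{\left(12 \right)} \left(561 - 247\right) = \frac{\left(-5 - 24 + 6 \cdot 12^{2}\right)^{2}}{4 \left(-4 + 3 \cdot 12\right)^{2}} \left(561 - 247\right) = \frac{\left(-5 - 24 + 6 \cdot 144\right)^{2}}{4 \left(-4 + 36\right)^{2}} \cdot 314 = \frac{\left(-5 - 24 + 864\right)^{2}}{4 \cdot 1024} \cdot 314 = \frac{1}{4} \cdot \frac{1}{1024} \cdot 835^{2} \cdot 314 = \frac{1}{4} \cdot \frac{1}{1024} \cdot 697225 \cdot 314 = \frac{697225}{4096} \cdot 314 = \frac{109464325}{2048}$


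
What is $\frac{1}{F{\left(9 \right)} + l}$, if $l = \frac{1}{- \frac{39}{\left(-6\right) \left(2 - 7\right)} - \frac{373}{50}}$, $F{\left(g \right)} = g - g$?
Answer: $- \frac{219}{25} \approx -8.76$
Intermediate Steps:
$F{\left(g \right)} = 0$
$l = - \frac{25}{219}$ ($l = \frac{1}{- \frac{39}{\left(-6\right) \left(-5\right)} - \frac{373}{50}} = \frac{1}{- \frac{39}{30} - \frac{373}{50}} = \frac{1}{\left(-39\right) \frac{1}{30} - \frac{373}{50}} = \frac{1}{- \frac{13}{10} - \frac{373}{50}} = \frac{1}{- \frac{219}{25}} = - \frac{25}{219} \approx -0.11416$)
$\frac{1}{F{\left(9 \right)} + l} = \frac{1}{0 - \frac{25}{219}} = \frac{1}{- \frac{25}{219}} = - \frac{219}{25}$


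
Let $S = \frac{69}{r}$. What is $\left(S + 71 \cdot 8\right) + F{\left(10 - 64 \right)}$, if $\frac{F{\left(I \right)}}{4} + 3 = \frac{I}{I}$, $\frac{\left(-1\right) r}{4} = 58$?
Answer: $\frac{129851}{232} \approx 559.7$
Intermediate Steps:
$r = -232$ ($r = \left(-4\right) 58 = -232$)
$S = - \frac{69}{232}$ ($S = \frac{69}{-232} = 69 \left(- \frac{1}{232}\right) = - \frac{69}{232} \approx -0.29741$)
$F{\left(I \right)} = -8$ ($F{\left(I \right)} = -12 + 4 \frac{I}{I} = -12 + 4 \cdot 1 = -12 + 4 = -8$)
$\left(S + 71 \cdot 8\right) + F{\left(10 - 64 \right)} = \left(- \frac{69}{232} + 71 \cdot 8\right) - 8 = \left(- \frac{69}{232} + 568\right) - 8 = \frac{131707}{232} - 8 = \frac{129851}{232}$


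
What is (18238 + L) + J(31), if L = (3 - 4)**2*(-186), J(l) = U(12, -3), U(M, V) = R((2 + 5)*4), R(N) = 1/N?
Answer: 505457/28 ≈ 18052.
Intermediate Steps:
U(M, V) = 1/28 (U(M, V) = 1/((2 + 5)*4) = 1/(7*4) = 1/28)
J(l) = 1/28
L = -186 (L = (-1)**2*(-186) = 1*(-186) = -186)
(18238 + L) + J(31) = (18238 - 186) + 1/28 = 18052 + 1/28 = 505457/28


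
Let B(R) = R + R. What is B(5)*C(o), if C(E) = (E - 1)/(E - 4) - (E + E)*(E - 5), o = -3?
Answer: -3320/7 ≈ -474.29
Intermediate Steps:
B(R) = 2*R
C(E) = (-1 + E)/(-4 + E) - 2*E*(-5 + E)
B(5)*C(o) = (2*5)*((-1 - 39*(-3) - 2*(-3)³ + 18*(-3)²)/(-4 - 3)) = 10*((-1 + 117 - 2*(-27) + 18*9)/(-7)) = 10*(-(-1 + 117 + 54 + 162)/7) = 10*(-⅐*332) = 10*(-332/7) = -3320/7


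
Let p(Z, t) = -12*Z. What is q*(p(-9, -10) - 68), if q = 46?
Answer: 1840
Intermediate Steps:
q*(p(-9, -10) - 68) = 46*(-12*(-9) - 68) = 46*(108 - 68) = 46*40 = 1840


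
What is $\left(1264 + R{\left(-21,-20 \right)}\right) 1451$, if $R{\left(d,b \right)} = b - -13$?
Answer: $1823907$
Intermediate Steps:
$R{\left(d,b \right)} = 13 + b$ ($R{\left(d,b \right)} = b + 13 = 13 + b$)
$\left(1264 + R{\left(-21,-20 \right)}\right) 1451 = \left(1264 + \left(13 - 20\right)\right) 1451 = \left(1264 - 7\right) 1451 = 1257 \cdot 1451 = 1823907$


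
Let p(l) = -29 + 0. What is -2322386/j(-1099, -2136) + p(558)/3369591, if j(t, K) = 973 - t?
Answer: -3912745512107/3490896276 ≈ -1120.8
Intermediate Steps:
p(l) = -29
-2322386/j(-1099, -2136) + p(558)/3369591 = -2322386/(973 - 1*(-1099)) - 29/3369591 = -2322386/(973 + 1099) - 29*1/3369591 = -2322386/2072 - 29/3369591 = -2322386*1/2072 - 29/3369591 = -1161193/1036 - 29/3369591 = -3912745512107/3490896276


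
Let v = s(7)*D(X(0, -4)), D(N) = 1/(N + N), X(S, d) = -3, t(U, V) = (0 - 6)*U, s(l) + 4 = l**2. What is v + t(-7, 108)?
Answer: 69/2 ≈ 34.500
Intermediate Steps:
s(l) = -4 + l**2
t(U, V) = -6*U
D(N) = 1/(2*N)
v = -15/2 (v = (-4 + 7**2)*((1/2)/(-3)) = (-4 + 49)*((1/2)*(-1/3)) = 45*(-1/6) = -15/2 ≈ -7.5000)
v + t(-7, 108) = -15/2 - 6*(-7) = -15/2 + 42 = 69/2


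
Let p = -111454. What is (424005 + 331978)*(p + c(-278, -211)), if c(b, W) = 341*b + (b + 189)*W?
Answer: -141726400959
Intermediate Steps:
c(b, W) = 341*b + W*(189 + b) (c(b, W) = 341*b + (189 + b)*W = 341*b + W*(189 + b))
(424005 + 331978)*(p + c(-278, -211)) = (424005 + 331978)*(-111454 + (189*(-211) + 341*(-278) - 211*(-278))) = 755983*(-111454 + (-39879 - 94798 + 58658)) = 755983*(-111454 - 76019) = 755983*(-187473) = -141726400959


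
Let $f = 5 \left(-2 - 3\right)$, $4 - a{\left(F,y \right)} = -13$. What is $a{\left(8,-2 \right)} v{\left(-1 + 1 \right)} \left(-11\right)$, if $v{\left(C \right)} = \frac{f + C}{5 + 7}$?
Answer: $\frac{4675}{12} \approx 389.58$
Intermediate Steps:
$a{\left(F,y \right)} = 17$ ($a{\left(F,y \right)} = 4 - -13 = 4 + 13 = 17$)
$f = -25$ ($f = 5 \left(-5\right) = -25$)
$v{\left(C \right)} = - \frac{25}{12} + \frac{C}{12}$ ($v{\left(C \right)} = \frac{-25 + C}{5 + 7} = \frac{-25 + C}{12} = \left(-25 + C\right) \frac{1}{12} = - \frac{25}{12} + \frac{C}{12}$)
$a{\left(8,-2 \right)} v{\left(-1 + 1 \right)} \left(-11\right) = 17 \left(- \frac{25}{12} + \frac{-1 + 1}{12}\right) \left(-11\right) = 17 \left(- \frac{25}{12} + \frac{1}{12} \cdot 0\right) \left(-11\right) = 17 \left(- \frac{25}{12} + 0\right) \left(-11\right) = 17 \left(- \frac{25}{12}\right) \left(-11\right) = \left(- \frac{425}{12}\right) \left(-11\right) = \frac{4675}{12}$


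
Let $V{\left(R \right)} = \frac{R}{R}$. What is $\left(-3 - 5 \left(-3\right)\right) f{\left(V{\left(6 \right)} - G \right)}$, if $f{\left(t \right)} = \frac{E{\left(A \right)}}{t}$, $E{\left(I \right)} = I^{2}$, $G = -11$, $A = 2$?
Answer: $4$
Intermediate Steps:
$V{\left(R \right)} = 1$
$f{\left(t \right)} = \frac{4}{t}$ ($f{\left(t \right)} = \frac{2^{2}}{t} = \frac{4}{t}$)
$\left(-3 - 5 \left(-3\right)\right) f{\left(V{\left(6 \right)} - G \right)} = \left(-3 - 5 \left(-3\right)\right) \frac{4}{1 - -11} = \left(-3 - -15\right) \frac{4}{1 + 11} = \left(-3 + 15\right) \frac{4}{12} = 12 \cdot 4 \cdot \frac{1}{12} = 12 \cdot \frac{1}{3} = 4$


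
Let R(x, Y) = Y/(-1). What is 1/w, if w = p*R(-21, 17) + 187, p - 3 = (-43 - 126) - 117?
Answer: 1/4998 ≈ 0.00020008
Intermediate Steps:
R(x, Y) = -Y (R(x, Y) = Y*(-1) = -Y)
p = -283 (p = 3 + ((-43 - 126) - 117) = 3 + (-169 - 117) = 3 - 286 = -283)
w = 4998 (w = -(-283)*17 + 187 = -283*(-17) + 187 = 4811 + 187 = 4998)
1/w = 1/4998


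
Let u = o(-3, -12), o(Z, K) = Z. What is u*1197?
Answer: -3591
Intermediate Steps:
u = -3
u*1197 = -3*1197 = -3591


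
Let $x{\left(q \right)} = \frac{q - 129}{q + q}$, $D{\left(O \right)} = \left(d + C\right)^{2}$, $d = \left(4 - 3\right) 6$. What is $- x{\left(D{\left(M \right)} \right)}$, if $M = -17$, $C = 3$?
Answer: $\frac{8}{27} \approx 0.2963$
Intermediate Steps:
$d = 6$ ($d = 1 \cdot 6 = 6$)
$D{\left(O \right)} = 81$ ($D{\left(O \right)} = \left(6 + 3\right)^{2} = 9^{2} = 81$)
$x{\left(q \right)} = \frac{-129 + q}{2 q}$
$- x{\left(D{\left(M \right)} \right)} = - \frac{-129 + 81}{2 \cdot 81} = - \frac{-48}{2 \cdot 81} = \left(-1\right) \left(- \frac{8}{27}\right) = \frac{8}{27}$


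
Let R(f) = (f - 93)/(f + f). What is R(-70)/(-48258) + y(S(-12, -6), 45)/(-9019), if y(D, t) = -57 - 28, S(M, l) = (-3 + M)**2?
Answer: 572800103/60933446280 ≈ 0.0094004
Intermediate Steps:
R(f) = (-93 + f)/(2*f) (R(f) = (-93 + f)/((2*f)) = (-93 + f)*(1/(2*f)) = (-93 + f)/(2*f))
y(D, t) = -85
R(-70)/(-48258) + y(S(-12, -6), 45)/(-9019) = ((1/2)*(-93 - 70)/(-70))/(-48258) - 85/(-9019) = ((1/2)*(-1/70)*(-163))*(-1/48258) - 85*(-1/9019) = (163/140)*(-1/48258) + 85/9019 = -163/6756120 + 85/9019 = 572800103/60933446280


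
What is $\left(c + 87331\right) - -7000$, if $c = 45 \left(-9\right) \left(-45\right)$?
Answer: $112556$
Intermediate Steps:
$c = 18225$ ($c = \left(-405\right) \left(-45\right) = 18225$)
$\left(c + 87331\right) - -7000 = \left(18225 + 87331\right) - -7000 = 105556 + \left(-53279 + 60279\right) = 105556 + 7000 = 112556$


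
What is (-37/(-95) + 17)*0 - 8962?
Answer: -8962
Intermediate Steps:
(-37/(-95) + 17)*0 - 8962 = (-37*(-1/95) + 17)*0 - 8962 = (37/95 + 17)*0 - 8962 = (1652/95)*0 - 8962 = 0 - 8962 = -8962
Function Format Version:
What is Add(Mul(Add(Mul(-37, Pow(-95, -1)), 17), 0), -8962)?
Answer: -8962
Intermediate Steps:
Add(Mul(Add(Mul(-37, Pow(-95, -1)), 17), 0), -8962) = Add(Mul(Add(Mul(-37, Rational(-1, 95)), 17), 0), -8962) = Add(Mul(Add(Rational(37, 95), 17), 0), -8962) = Add(Mul(Rational(1652, 95), 0), -8962) = Add(0, -8962) = -8962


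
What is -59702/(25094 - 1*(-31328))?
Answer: -29851/28211 ≈ -1.0581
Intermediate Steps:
-59702/(25094 - 1*(-31328)) = -59702/(25094 + 31328) = -59702/56422 = -59702*1/56422 = -29851/28211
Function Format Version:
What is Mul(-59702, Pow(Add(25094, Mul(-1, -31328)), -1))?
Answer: Rational(-29851, 28211) ≈ -1.0581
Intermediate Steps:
Mul(-59702, Pow(Add(25094, Mul(-1, -31328)), -1)) = Mul(-59702, Pow(Add(25094, 31328), -1)) = Mul(-59702, Pow(56422, -1)) = Mul(-59702, Rational(1, 56422)) = Rational(-29851, 28211)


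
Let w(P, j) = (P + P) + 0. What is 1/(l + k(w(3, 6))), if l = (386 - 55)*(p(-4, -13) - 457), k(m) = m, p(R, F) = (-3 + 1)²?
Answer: -1/149937 ≈ -6.6695e-6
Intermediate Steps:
p(R, F) = 4 (p(R, F) = (-2)² = 4)
w(P, j) = 2*P (w(P, j) = 2*P + 0 = 2*P)
l = -149943 (l = (386 - 55)*(4 - 457) = 331*(-453) = -149943)
1/(l + k(w(3, 6))) = 1/(-149943 + 2*3) = 1/(-149943 + 6) = 1/(-149937) = -1/149937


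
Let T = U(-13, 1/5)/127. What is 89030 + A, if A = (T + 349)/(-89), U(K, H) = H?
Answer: 5031308834/56515 ≈ 89026.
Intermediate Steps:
T = 1/635 (T = 1/(5*127) = (⅕)*(1/127) = 1/635 ≈ 0.0015748)
A = -221616/56515 (A = (1/635 + 349)/(-89) = (221616/635)*(-1/89) = -221616/56515 ≈ -3.9214)
89030 + A = 89030 - 221616/56515 = 5031308834/56515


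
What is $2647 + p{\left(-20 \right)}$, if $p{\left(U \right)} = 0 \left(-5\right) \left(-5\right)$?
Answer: $2647$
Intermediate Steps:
$p{\left(U \right)} = 0$ ($p{\left(U \right)} = 0 \left(-5\right) = 0$)
$2647 + p{\left(-20 \right)} = 2647 + 0 = 2647$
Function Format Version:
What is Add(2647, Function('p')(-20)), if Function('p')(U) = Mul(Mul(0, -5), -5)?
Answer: 2647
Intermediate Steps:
Function('p')(U) = 0 (Function('p')(U) = Mul(0, -5) = 0)
Add(2647, Function('p')(-20)) = Add(2647, 0) = 2647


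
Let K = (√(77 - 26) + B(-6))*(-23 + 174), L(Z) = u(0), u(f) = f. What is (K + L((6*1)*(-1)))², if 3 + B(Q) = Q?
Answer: 3009732 - 410418*√51 ≈ 78761.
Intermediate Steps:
B(Q) = -3 + Q
L(Z) = 0
K = -1359 + 151*√51 (K = (√(77 - 26) + (-3 - 6))*(-23 + 174) = (√51 - 9)*151 = (-9 + √51)*151 = -1359 + 151*√51 ≈ -280.64)
(K + L((6*1)*(-1)))² = ((-1359 + 151*√51) + 0)² = (-1359 + 151*√51)²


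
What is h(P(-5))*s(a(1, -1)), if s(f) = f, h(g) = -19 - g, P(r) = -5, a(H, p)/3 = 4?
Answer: -168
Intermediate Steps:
a(H, p) = 12 (a(H, p) = 3*4 = 12)
h(P(-5))*s(a(1, -1)) = (-19 - 1*(-5))*12 = (-19 + 5)*12 = -14*12 = -168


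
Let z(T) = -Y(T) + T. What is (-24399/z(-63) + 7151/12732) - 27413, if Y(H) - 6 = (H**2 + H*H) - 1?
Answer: -1396952381461/50966196 ≈ -27409.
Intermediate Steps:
Y(H) = 5 + 2*H**2 (Y(H) = 6 + ((H**2 + H*H) - 1) = 6 + ((H**2 + H**2) - 1) = 6 + (2*H**2 - 1) = 6 + (-1 + 2*H**2) = 5 + 2*H**2)
z(T) = -5 + T - 2*T**2 (z(T) = -(5 + 2*T**2) + T = (-5 - 2*T**2) + T = -5 + T - 2*T**2)
(-24399/z(-63) + 7151/12732) - 27413 = (-24399/(-5 - 63 - 2*(-63)**2) + 7151/12732) - 27413 = (-24399/(-5 - 63 - 2*3969) + 7151*(1/12732)) - 27413 = (-24399/(-5 - 63 - 7938) + 7151/12732) - 27413 = (-24399/(-8006) + 7151/12732) - 27413 = (-24399*(-1/8006) + 7151/12732) - 27413 = (24399/8006 + 7151/12732) - 27413 = 183949487/50966196 - 27413 = -1396952381461/50966196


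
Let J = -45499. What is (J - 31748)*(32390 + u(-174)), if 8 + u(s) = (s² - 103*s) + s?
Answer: -6211122282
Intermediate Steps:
u(s) = -8 + s² - 102*s (u(s) = -8 + ((s² - 103*s) + s) = -8 + (s² - 102*s) = -8 + s² - 102*s)
(J - 31748)*(32390 + u(-174)) = (-45499 - 31748)*(32390 + (-8 + (-174)² - 102*(-174))) = -77247*(32390 + (-8 + 30276 + 17748)) = -77247*(32390 + 48016) = -77247*80406 = -6211122282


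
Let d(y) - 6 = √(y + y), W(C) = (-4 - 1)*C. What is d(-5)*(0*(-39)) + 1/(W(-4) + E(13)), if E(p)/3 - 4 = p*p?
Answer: 1/539 ≈ 0.0018553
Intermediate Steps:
W(C) = -5*C
E(p) = 12 + 3*p² (E(p) = 12 + 3*(p*p) = 12 + 3*p²)
d(y) = 6 + √2*√y (d(y) = 6 + √(y + y) = 6 + √(2*y) = 6 + √2*√y)
d(-5)*(0*(-39)) + 1/(W(-4) + E(13)) = (6 + √2*√(-5))*(0*(-39)) + 1/(-5*(-4) + (12 + 3*13²)) = (6 + √2*(I*√5))*0 + 1/(20 + (12 + 3*169)) = (6 + I*√10)*0 + 1/(20 + (12 + 507)) = 0 + 1/(20 + 519) = 0 + 1/539 = 1/539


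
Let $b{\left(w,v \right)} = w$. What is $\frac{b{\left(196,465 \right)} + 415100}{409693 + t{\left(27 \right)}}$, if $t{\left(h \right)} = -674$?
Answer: $\frac{415296}{409019} \approx 1.0153$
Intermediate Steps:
$\frac{b{\left(196,465 \right)} + 415100}{409693 + t{\left(27 \right)}} = \frac{196 + 415100}{409693 - 674} = \frac{415296}{409019}$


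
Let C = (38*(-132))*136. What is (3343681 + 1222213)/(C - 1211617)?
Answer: -4565894/1893793 ≈ -2.4110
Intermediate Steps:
C = -682176 (C = -5016*136 = -682176)
(3343681 + 1222213)/(C - 1211617) = (3343681 + 1222213)/(-682176 - 1211617) = 4565894/(-1893793) = 4565894*(-1/1893793) = -4565894/1893793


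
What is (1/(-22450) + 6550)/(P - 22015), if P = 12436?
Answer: -49015833/71682850 ≈ -0.68379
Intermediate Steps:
(1/(-22450) + 6550)/(P - 22015) = (1/(-22450) + 6550)/(12436 - 22015) = (-1/22450 + 6550)/(-9579) = (147047499/22450)*(-1/9579) = -49015833/71682850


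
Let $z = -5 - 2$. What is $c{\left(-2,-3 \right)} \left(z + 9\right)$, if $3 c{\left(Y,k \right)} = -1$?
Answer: $- \frac{2}{3} \approx -0.66667$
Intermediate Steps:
$c{\left(Y,k \right)} = - \frac{1}{3}$ ($c{\left(Y,k \right)} = \frac{1}{3} \left(-1\right) = - \frac{1}{3}$)
$z = -7$ ($z = -5 - 2 = -7$)
$c{\left(-2,-3 \right)} \left(z + 9\right) = - \frac{-7 + 9}{3} = \left(- \frac{1}{3}\right) 2 = - \frac{2}{3}$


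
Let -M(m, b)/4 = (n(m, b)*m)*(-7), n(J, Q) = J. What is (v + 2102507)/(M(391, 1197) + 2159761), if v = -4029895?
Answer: -1927388/6440429 ≈ -0.29926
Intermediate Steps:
M(m, b) = 28*m² (M(m, b) = -4*m*m*(-7) = -4*m²*(-7) = -(-28)*m² = 28*m²)
(v + 2102507)/(M(391, 1197) + 2159761) = (-4029895 + 2102507)/(28*391² + 2159761) = -1927388/(28*152881 + 2159761) = -1927388/(4280668 + 2159761) = -1927388/6440429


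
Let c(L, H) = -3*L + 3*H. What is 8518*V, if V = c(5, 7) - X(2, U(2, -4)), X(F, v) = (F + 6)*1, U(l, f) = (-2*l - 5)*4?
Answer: -17036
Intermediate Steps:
U(l, f) = -20 - 8*l (U(l, f) = (-5 - 2*l)*4 = -20 - 8*l)
X(F, v) = 6 + F (X(F, v) = (6 + F)*1 = 6 + F)
V = -2 (V = (-3*5 + 3*7) - (6 + 2) = (-15 + 21) - 1*8 = 6 - 8 = -2)
8518*V = 8518*(-2) = -17036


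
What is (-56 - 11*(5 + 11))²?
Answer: 53824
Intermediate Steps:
(-56 - 11*(5 + 11))² = (-56 - 11*16)² = (-56 - 176)² = (-232)² = 53824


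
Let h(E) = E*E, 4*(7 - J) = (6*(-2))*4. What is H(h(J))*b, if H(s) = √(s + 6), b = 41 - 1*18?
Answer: 23*√367 ≈ 440.62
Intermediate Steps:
b = 23 (b = 41 - 18 = 23)
J = 19 (J = 7 - 6*(-2)*4/4 = 7 - (-3)*4 = 7 - ¼*(-48) = 7 + 12 = 19)
h(E) = E²
H(s) = √(6 + s)
H(h(J))*b = √(6 + 19²)*23 = √(6 + 361)*23 = √367*23 = 23*√367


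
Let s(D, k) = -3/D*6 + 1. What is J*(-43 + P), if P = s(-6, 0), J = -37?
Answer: 1443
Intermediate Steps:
s(D, k) = 1 - 18/D (s(D, k) = -18/D + 1 = 1 - 18/D)
P = 4 (P = (-18 - 6)/(-6) = -⅙*(-24) = 4)
J*(-43 + P) = -37*(-43 + 4) = -37*(-39) = 1443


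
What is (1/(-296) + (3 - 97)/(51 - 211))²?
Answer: 2989441/8761600 ≈ 0.34120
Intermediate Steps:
(1/(-296) + (3 - 97)/(51 - 211))² = (-1/296 - 94/(-160))² = (-1/296 - 94*(-1/160))² = (-1/296 + 47/80)² = (1729/2960)² = 2989441/8761600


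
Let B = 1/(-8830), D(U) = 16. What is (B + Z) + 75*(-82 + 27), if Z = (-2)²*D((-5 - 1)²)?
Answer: -35858631/8830 ≈ -4061.0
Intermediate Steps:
B = -1/8830 ≈ -0.00011325
Z = 64 (Z = (-2)²*16 = 4*16 = 64)
(B + Z) + 75*(-82 + 27) = (-1/8830 + 64) + 75*(-82 + 27) = 565119/8830 + 75*(-55) = 565119/8830 - 4125 = -35858631/8830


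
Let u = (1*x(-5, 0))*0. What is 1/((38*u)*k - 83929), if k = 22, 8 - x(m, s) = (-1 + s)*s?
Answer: -1/83929 ≈ -1.1915e-5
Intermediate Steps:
x(m, s) = 8 - s*(-1 + s) (x(m, s) = 8 - (-1 + s)*s = 8 - s*(-1 + s))
u = 0 (u = (1*(8 + 0 - 1*0**2))*0 = (1*(8 + 0 - 1*0))*0 = (1*(8 + 0 + 0))*0 = (1*8)*0 = 8*0 = 0)
1/((38*u)*k - 83929) = 1/((38*0)*22 - 83929) = 1/(0*22 - 83929) = 1/(0 - 83929) = 1/(-83929) = -1/83929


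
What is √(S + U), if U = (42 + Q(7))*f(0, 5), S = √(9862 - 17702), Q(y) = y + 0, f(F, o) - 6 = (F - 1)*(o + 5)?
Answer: 2*√(-49 + 7*I*√10) ≈ 3.088 + 14.337*I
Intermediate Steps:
f(F, o) = 6 + (-1 + F)*(5 + o) (f(F, o) = 6 + (F - 1)*(o + 5) = 6 + (-1 + F)*(5 + o))
Q(y) = y
S = 28*I*√10 (S = √(-7840) = 28*I*√10 ≈ 88.544*I)
U = -196 (U = (42 + 7)*(1 - 1*5 + 5*0 + 0*5) = 49*(1 - 5 + 0 + 0) = 49*(-4) = -196)
√(S + U) = √(28*I*√10 - 196) = √(-196 + 28*I*√10)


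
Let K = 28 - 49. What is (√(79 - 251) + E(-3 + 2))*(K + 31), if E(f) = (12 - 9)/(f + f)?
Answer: -15 + 20*I*√43 ≈ -15.0 + 131.15*I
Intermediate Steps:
K = -21
E(f) = 3/(2*f) (E(f) = 3/((2*f)) = 3*(1/(2*f)) = 3/(2*f))
(√(79 - 251) + E(-3 + 2))*(K + 31) = (√(79 - 251) + 3/(2*(-3 + 2)))*(-21 + 31) = (√(-172) + (3/2)/(-1))*10 = (2*I*√43 + (3/2)*(-1))*10 = (2*I*√43 - 3/2)*10 = (-3/2 + 2*I*√43)*10 = -15 + 20*I*√43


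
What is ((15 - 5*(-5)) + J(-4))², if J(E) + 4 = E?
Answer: 1024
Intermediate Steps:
J(E) = -4 + E
((15 - 5*(-5)) + J(-4))² = ((15 - 5*(-5)) + (-4 - 4))² = ((15 + 25) - 8)² = (40 - 8)² = 32² = 1024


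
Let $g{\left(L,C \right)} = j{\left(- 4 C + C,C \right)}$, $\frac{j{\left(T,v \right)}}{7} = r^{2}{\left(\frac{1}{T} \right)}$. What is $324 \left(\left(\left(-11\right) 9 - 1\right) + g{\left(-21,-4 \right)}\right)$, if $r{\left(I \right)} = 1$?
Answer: $-30132$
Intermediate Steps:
$j{\left(T,v \right)} = 7$ ($j{\left(T,v \right)} = 7 \cdot 1^{2} = 7 \cdot 1 = 7$)
$g{\left(L,C \right)} = 7$
$324 \left(\left(\left(-11\right) 9 - 1\right) + g{\left(-21,-4 \right)}\right) = 324 \left(\left(\left(-11\right) 9 - 1\right) + 7\right) = 324 \left(\left(-99 - 1\right) + 7\right) = 324 \left(-100 + 7\right) = 324 \left(-93\right) = -30132$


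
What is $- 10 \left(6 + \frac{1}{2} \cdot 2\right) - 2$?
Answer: $-72$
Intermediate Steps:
$- 10 \left(6 + \frac{1}{2} \cdot 2\right) - 2 = - 10 \left(6 + 1\right) - 2 = \left(-10\right) 7 - 2 = -70 - 2 = -72$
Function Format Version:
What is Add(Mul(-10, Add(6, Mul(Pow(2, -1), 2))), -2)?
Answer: -72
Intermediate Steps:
Add(Mul(-10, Add(6, Mul(Pow(2, -1), 2))), -2) = Add(Mul(-10, Add(6, Mul(Rational(1, 2), 2))), -2) = Add(Mul(-10, Add(6, 1)), -2) = Add(Mul(-10, 7), -2) = Add(-70, -2) = -72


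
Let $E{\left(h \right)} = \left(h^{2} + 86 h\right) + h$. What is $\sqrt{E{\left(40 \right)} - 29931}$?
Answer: $i \sqrt{24851} \approx 157.64 i$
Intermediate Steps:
$E{\left(h \right)} = h^{2} + 87 h$
$\sqrt{E{\left(40 \right)} - 29931} = \sqrt{40 \left(87 + 40\right) - 29931} = \sqrt{40 \cdot 127 - 29931} = \sqrt{5080 - 29931} = \sqrt{-24851} = i \sqrt{24851}$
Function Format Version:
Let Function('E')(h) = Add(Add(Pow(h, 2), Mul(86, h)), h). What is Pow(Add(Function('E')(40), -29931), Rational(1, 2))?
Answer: Mul(I, Pow(24851, Rational(1, 2))) ≈ Mul(157.64, I)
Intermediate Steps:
Function('E')(h) = Add(Pow(h, 2), Mul(87, h))
Pow(Add(Function('E')(40), -29931), Rational(1, 2)) = Pow(Add(Mul(40, Add(87, 40)), -29931), Rational(1, 2)) = Pow(Add(Mul(40, 127), -29931), Rational(1, 2)) = Pow(Add(5080, -29931), Rational(1, 2)) = Pow(-24851, Rational(1, 2)) = Mul(I, Pow(24851, Rational(1, 2)))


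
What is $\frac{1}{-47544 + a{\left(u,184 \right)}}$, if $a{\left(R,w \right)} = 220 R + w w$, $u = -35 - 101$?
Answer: $- \frac{1}{43608} \approx -2.2932 \cdot 10^{-5}$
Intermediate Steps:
$u = -136$
$a{\left(R,w \right)} = w^{2} + 220 R$ ($a{\left(R,w \right)} = 220 R + w^{2} = w^{2} + 220 R$)
$\frac{1}{-47544 + a{\left(u,184 \right)}} = \frac{1}{-47544 + \left(184^{2} + 220 \left(-136\right)\right)} = \frac{1}{-47544 + \left(33856 - 29920\right)} = \frac{1}{-47544 + 3936} = \frac{1}{-43608} = - \frac{1}{43608}$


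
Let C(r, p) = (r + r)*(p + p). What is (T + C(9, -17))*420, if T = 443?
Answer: -70980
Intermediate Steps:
C(r, p) = 4*p*r (C(r, p) = (2*r)*(2*p) = 4*p*r)
(T + C(9, -17))*420 = (443 + 4*(-17)*9)*420 = (443 - 612)*420 = -169*420 = -70980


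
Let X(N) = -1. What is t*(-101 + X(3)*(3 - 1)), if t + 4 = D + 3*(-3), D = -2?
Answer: 1545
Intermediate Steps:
t = -15 (t = -4 + (-2 + 3*(-3)) = -4 + (-2 - 9) = -4 - 11 = -15)
t*(-101 + X(3)*(3 - 1)) = -15*(-101 - (3 - 1)) = -15*(-101 - 1*2) = -15*(-101 - 2) = -15*(-103) = 1545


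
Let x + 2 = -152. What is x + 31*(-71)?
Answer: -2355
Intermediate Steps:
x = -154 (x = -2 - 152 = -154)
x + 31*(-71) = -154 + 31*(-71) = -154 - 2201 = -2355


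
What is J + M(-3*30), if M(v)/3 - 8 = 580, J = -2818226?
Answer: -2816462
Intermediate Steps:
M(v) = 1764 (M(v) = 24 + 3*580 = 24 + 1740 = 1764)
J + M(-3*30) = -2818226 + 1764 = -2816462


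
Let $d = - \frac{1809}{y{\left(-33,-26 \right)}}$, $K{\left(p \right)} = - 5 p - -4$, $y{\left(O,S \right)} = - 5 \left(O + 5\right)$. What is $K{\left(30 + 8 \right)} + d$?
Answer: $- \frac{27849}{140} \approx -198.92$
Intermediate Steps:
$y{\left(O,S \right)} = -25 - 5 O$ ($y{\left(O,S \right)} = - 5 \left(5 + O\right) = -25 - 5 O$)
$K{\left(p \right)} = 4 - 5 p$ ($K{\left(p \right)} = - 5 p + 4 = 4 - 5 p$)
$d = - \frac{1809}{140}$ ($d = - \frac{1809}{-25 - -165} = - \frac{1809}{-25 + 165} = - \frac{1809}{140} \approx -12.921$)
$K{\left(30 + 8 \right)} + d = \left(4 - 5 \left(30 + 8\right)\right) - \frac{1809}{140} = \left(4 - 190\right) - \frac{1809}{140} = -186 - \frac{1809}{140} = - \frac{27849}{140}$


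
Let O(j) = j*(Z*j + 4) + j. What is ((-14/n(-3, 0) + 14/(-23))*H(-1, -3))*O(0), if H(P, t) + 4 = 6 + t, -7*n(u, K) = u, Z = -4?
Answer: 0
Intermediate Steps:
n(u, K) = -u/7
H(P, t) = 2 + t (H(P, t) = -4 + (6 + t) = 2 + t)
O(j) = j + j*(4 - 4*j) (O(j) = j*(-4*j + 4) + j = j*(4 - 4*j) + j = j + j*(4 - 4*j))
((-14/n(-3, 0) + 14/(-23))*H(-1, -3))*O(0) = ((-14/((-⅐*(-3))) + 14/(-23))*(2 - 3))*(0*(5 - 4*0)) = ((-14/3/7 + 14*(-1/23))*(-1))*(0*(5 + 0)) = ((-14*7/3 - 14/23)*(-1))*(0*5) = ((-98/3 - 14/23)*(-1))*0 = -2296/69*(-1)*0 = (2296/69)*0 = 0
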